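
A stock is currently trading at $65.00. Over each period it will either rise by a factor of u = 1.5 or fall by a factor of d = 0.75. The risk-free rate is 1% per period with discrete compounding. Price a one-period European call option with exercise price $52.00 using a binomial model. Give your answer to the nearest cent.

$15.62

Risk-neutral probability p = (1 + 0.01 − 0.75)/(1.5 − 0.75) = 0.2600/0.7500 = 0.3467
Terminal stock prices: S_u = 97.5, S_d = 48.75
Terminal payoffs (S − K): max(45.5, 0) = 45.5, max(-3.25, 0) = 0
Node 0 (S = 65): V_0 = 1/1.01·[0.3467·45.5000 + 0.6533·0.0000] = 15.6172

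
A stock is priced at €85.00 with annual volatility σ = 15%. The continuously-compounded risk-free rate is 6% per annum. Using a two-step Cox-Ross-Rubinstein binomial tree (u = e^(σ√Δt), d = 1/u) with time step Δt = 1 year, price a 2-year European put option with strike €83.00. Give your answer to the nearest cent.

€1.96

CRR parameters: u = e^(σ√Δt) = e^(0.15·√1) = 1.1618, d = 1/u = 0.8607
Per-period rate: rΔt = 0.06·1 = 0.06, so R = e^0.06 = 1.0618
Risk-neutral probability p = (e^0.06 − 0.8607)/(1.1618 − 0.8607) = 0.2011/0.3011 = 0.6679
Terminal stock prices: S_uu = 114.7, S_ud = 85, S_dd = 62.97
Terminal payoffs (K − S): max(-31.74, 0) = 0, max(-2, 0) = 0, max(20.03, 0) = 20.03
Node u (S = 98.76): V_u = e^(−0.06)·[0.6679·0.0000 + 0.3321·0.0000] = 0.0000
Node d (S = 73.16): V_d = e^(−0.06)·[0.6679·0.0000 + 0.3321·20.0305] = 6.2643
Node 0 (S = 85): V_0 = e^(−0.06)·[0.6679·0.0000 + 0.3321·6.2643] = 1.9591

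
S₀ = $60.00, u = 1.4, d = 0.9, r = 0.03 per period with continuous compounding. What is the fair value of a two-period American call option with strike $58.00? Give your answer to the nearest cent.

$10.21

Risk-neutral probability p = (e^0.03 − 0.9)/(1.4 − 0.9) = 0.1305/0.5000 = 0.2609
Terminal stock prices: S_uu = 117.6, S_ud = 75.6, S_dd = 48.6
Terminal payoffs (S − K): max(59.6, 0) = 59.6, max(17.6, 0) = 17.6, max(-9.4, 0) = 0
Node u (S = 84): continuation = e^(−0.03)·[0.2609·59.6000 + 0.7391·17.6000] = 27.7142; exercise value = 26.0000 ≤ continuation, so V_u = 27.7142
Node d (S = 54): continuation = e^(−0.03)·[0.2609·17.6000 + 0.7391·0.0000] = 4.4563; exercise value = 0.0000 ≤ continuation, so V_d = 4.4563
Node 0 (S = 60): continuation = e^(−0.03)·[0.2609·27.7142 + 0.7391·4.4563] = 10.2134; exercise value = 2.0000 ≤ continuation, so V_0 = 10.2134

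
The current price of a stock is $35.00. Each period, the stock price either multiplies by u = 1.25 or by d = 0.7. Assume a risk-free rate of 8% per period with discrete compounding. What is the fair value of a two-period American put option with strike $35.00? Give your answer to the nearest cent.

Risk-neutral probability p = (1 + 0.08 − 0.7)/(1.25 − 0.7) = 0.3800/0.5500 = 0.6909
Terminal stock prices: S_uu = 54.69, S_ud = 30.62, S_dd = 17.15
Terminal payoffs (K − S): max(-19.69, 0) = 0, max(4.375, 0) = 4.375, max(17.85, 0) = 17.85
Node u (S = 43.75): continuation = 1/1.08·[0.6909·0.0000 + 0.3091·4.3750] = 1.2521; exercise value = 0.0000 ≤ continuation, so V_u = 1.2521
Node d (S = 24.5): continuation = 1/1.08·[0.6909·4.3750 + 0.3091·17.8500] = 7.9074; exercise value = 10.5000 > continuation, so V_d = 10.5000 (exercise)
Node 0 (S = 35): continuation = 1/1.08·[0.6909·1.2521 + 0.3091·10.5000] = 3.8061; exercise value = 0.0000 ≤ continuation, so V_0 = 3.8061

$3.81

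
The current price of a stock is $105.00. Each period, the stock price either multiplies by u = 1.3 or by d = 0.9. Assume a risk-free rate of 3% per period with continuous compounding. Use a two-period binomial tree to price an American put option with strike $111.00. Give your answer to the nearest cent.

Risk-neutral probability p = (e^0.03 − 0.9)/(1.3 − 0.9) = 0.1305/0.4000 = 0.3261
Terminal stock prices: S_uu = 177.5, S_ud = 122.9, S_dd = 85.05
Terminal payoffs (K − S): max(-66.45, 0) = 0, max(-11.85, 0) = 0, max(25.95, 0) = 25.95
Node u (S = 136.5): continuation = e^(−0.03)·[0.3261·0.0000 + 0.6739·0.0000] = 0.0000; exercise value = 0.0000 ≤ continuation, so V_u = 0.0000
Node d (S = 94.5): continuation = e^(−0.03)·[0.3261·0.0000 + 0.6739·25.9500] = 16.9700; exercise value = 16.5000 ≤ continuation, so V_d = 16.9700
Node 0 (S = 105): continuation = e^(−0.03)·[0.3261·0.0000 + 0.6739·16.9700] = 11.0975; exercise value = 6.0000 ≤ continuation, so V_0 = 11.0975

$11.10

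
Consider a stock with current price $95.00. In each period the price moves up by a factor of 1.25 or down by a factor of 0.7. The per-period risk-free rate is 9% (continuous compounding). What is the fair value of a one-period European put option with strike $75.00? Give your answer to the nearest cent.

Risk-neutral probability p = (e^0.09 − 0.7)/(1.25 − 0.7) = 0.3942/0.5500 = 0.7167
Terminal stock prices: S_u = 118.8, S_d = 66.5
Terminal payoffs (K − S): max(-43.75, 0) = 0, max(8.5, 0) = 8.5
Node 0 (S = 95): V_0 = e^(−0.09)·[0.7167·0.0000 + 0.2833·8.5000] = 2.2009

$2.20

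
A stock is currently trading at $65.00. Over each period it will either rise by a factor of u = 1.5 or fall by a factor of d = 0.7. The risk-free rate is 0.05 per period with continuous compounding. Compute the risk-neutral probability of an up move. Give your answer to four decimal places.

p = 0.4391

Risk-neutral probability p = (e^0.05 − 0.7)/(1.5 − 0.7) = 0.3513/0.8000 = 0.4391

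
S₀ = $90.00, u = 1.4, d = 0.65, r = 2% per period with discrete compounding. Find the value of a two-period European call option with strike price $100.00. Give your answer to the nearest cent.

$17.87

Risk-neutral probability p = (1 + 0.02 − 0.65)/(1.4 − 0.65) = 0.3700/0.7500 = 0.4933
Terminal stock prices: S_uu = 176.4, S_ud = 81.9, S_dd = 38.03
Terminal payoffs (S − K): max(76.4, 0) = 76.4, max(-18.1, 0) = 0, max(-61.97, 0) = 0
Node u (S = 126): V_u = 1/1.02·[0.4933·76.4000 + 0.5067·0.0000] = 36.9516
Node d (S = 58.5): V_d = 1/1.02·[0.4933·0.0000 + 0.5067·0.0000] = 0.0000
Node 0 (S = 90): V_0 = 1/1.02·[0.4933·36.9516 + 0.5067·0.0000] = 17.8720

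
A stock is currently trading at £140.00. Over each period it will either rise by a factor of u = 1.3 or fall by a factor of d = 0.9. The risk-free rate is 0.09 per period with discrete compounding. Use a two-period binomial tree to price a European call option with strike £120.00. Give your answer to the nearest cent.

£40.53

Risk-neutral probability p = (1 + 0.09 − 0.9)/(1.3 − 0.9) = 0.1900/0.4000 = 0.4750
Terminal stock prices: S_uu = 236.6, S_ud = 163.8, S_dd = 113.4
Terminal payoffs (S − K): max(116.6, 0) = 116.6, max(43.8, 0) = 43.8, max(-6.6, 0) = 0
Node u (S = 182): V_u = 1/1.09·[0.4750·116.6000 + 0.5250·43.8000] = 71.9083
Node d (S = 126): V_d = 1/1.09·[0.4750·43.8000 + 0.5250·0.0000] = 19.0872
Node 0 (S = 140): V_0 = 1/1.09·[0.4750·71.9083 + 0.5250·19.0872] = 40.5295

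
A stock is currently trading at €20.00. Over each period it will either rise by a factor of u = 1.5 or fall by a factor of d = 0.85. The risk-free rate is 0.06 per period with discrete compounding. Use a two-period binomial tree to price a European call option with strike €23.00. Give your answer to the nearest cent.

€3.02

Risk-neutral probability p = (1 + 0.06 − 0.85)/(1.5 − 0.85) = 0.2100/0.6500 = 0.3231
Terminal stock prices: S_uu = 45, S_ud = 25.5, S_dd = 14.45
Terminal payoffs (S − K): max(22, 0) = 22, max(2.5, 0) = 2.5, max(-8.55, 0) = 0
Node u (S = 30): V_u = 1/1.06·[0.3231·22.0000 + 0.6769·2.5000] = 8.3019
Node d (S = 17): V_d = 1/1.06·[0.3231·2.5000 + 0.6769·0.0000] = 0.7620
Node 0 (S = 20): V_0 = 1/1.06·[0.3231·8.3019 + 0.6769·0.7620] = 3.0169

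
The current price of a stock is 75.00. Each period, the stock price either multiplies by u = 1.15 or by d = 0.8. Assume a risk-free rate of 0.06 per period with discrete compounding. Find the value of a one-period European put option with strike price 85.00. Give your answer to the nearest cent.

6.06

Risk-neutral probability p = (1 + 0.06 − 0.8)/(1.15 − 0.8) = 0.2600/0.3500 = 0.7429
Terminal stock prices: S_u = 86.25, S_d = 60
Terminal payoffs (K − S): max(-1.25, 0) = 0, max(25, 0) = 25
Node 0 (S = 75): V_0 = 1/1.06·[0.7429·0.0000 + 0.2571·25.0000] = 6.0647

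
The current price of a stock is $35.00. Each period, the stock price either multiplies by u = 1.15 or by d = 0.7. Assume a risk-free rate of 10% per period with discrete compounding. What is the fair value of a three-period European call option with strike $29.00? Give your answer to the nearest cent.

Risk-neutral probability p = (1 + 0.1 − 0.7)/(1.15 − 0.7) = 0.4000/0.4500 = 0.8889
Terminal stock prices: S_uuu = 53.23, S_uud = 32.4, S_udd = 19.72, S_ddd = 12
Terminal payoffs (S − K): max(24.23, 0) = 24.23, max(3.401, 0) = 3.401, max(-9.278, 0) = 0, max(-17, 0) = 0
Node uu (S = 46.29): V_uu = 1/1.1·[0.8889·24.2306 + 0.1111·3.4012] = 19.9239
Node ud (S = 28.17): V_ud = 1/1.1·[0.8889·3.4012 + 0.1111·0.0000] = 2.7485
Node dd (S = 17.15): V_dd = 1/1.1·[0.8889·0.0000 + 0.1111·0.0000] = 0.0000
Node u (S = 40.25): V_u = 1/1.1·[0.8889·19.9239 + 0.1111·2.7485] = 16.3777
Node d (S = 24.5): V_d = 1/1.1·[0.8889·2.7485 + 0.1111·0.0000] = 2.2210
Node 0 (S = 35): V_0 = 1/1.1·[0.8889·16.3777 + 0.1111·2.2210] = 13.4589

$13.46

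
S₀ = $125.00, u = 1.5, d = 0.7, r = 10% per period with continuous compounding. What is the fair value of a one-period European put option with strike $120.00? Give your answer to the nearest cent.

Risk-neutral probability p = (e^0.1 − 0.7)/(1.5 − 0.7) = 0.4052/0.8000 = 0.5065
Terminal stock prices: S_u = 187.5, S_d = 87.5
Terminal payoffs (K − S): max(-67.5, 0) = 0, max(32.5, 0) = 32.5
Node 0 (S = 125): V_0 = e^(−0.1)·[0.5065·0.0000 + 0.4935·32.5000] = 14.5135

$14.51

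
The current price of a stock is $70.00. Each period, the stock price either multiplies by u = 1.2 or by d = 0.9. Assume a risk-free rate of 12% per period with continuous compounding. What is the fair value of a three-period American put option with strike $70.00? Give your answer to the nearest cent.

Risk-neutral probability p = (e^0.12 − 0.9)/(1.2 − 0.9) = 0.2275/0.3000 = 0.7583
Terminal stock prices: S_uuu = 121, S_uud = 90.72, S_udd = 68.04, S_ddd = 51.03
Terminal payoffs (K − S): max(-50.96, 0) = 0, max(-20.72, 0) = 0, max(1.96, 0) = 1.96, max(18.97, 0) = 18.97
Node uu (S = 100.8): continuation = e^(−0.12)·[0.7583·0.0000 + 0.2417·0.0000] = 0.0000; exercise value = 0.0000 ≤ continuation, so V_uu = 0.0000
Node ud (S = 75.6): continuation = e^(−0.12)·[0.7583·0.0000 + 0.2417·1.9600] = 0.4201; exercise value = 0.0000 ≤ continuation, so V_ud = 0.4201
Node dd (S = 56.7): continuation = e^(−0.12)·[0.7583·1.9600 + 0.2417·18.9700] = 5.3844; exercise value = 13.3000 > continuation, so V_dd = 13.3000 (exercise)
Node u (S = 84): continuation = e^(−0.12)·[0.7583·0.0000 + 0.2417·0.4201] = 0.0901; exercise value = 0.0000 ≤ continuation, so V_u = 0.0901
Node d (S = 63): continuation = e^(−0.12)·[0.7583·0.4201 + 0.2417·13.3000] = 3.1334; exercise value = 7.0000 > continuation, so V_d = 7.0000 (exercise)
Node 0 (S = 70): continuation = e^(−0.12)·[0.7583·0.0901 + 0.2417·7.0000] = 1.5610; exercise value = 0.0000 ≤ continuation, so V_0 = 1.5610

$1.56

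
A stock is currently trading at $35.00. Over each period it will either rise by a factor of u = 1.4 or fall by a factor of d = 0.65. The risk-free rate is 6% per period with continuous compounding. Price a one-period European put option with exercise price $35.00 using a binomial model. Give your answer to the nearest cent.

$5.20

Risk-neutral probability p = (e^0.06 − 0.65)/(1.4 − 0.65) = 0.4118/0.7500 = 0.5491
Terminal stock prices: S_u = 49, S_d = 22.75
Terminal payoffs (K − S): max(-14, 0) = 0, max(12.25, 0) = 12.25
Node 0 (S = 35): V_0 = e^(−0.06)·[0.5491·0.0000 + 0.4509·12.2500] = 5.2017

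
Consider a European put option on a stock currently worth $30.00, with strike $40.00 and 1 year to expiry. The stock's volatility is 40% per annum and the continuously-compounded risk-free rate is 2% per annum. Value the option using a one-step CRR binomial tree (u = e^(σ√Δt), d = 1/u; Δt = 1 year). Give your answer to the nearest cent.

CRR parameters: u = e^(σ√Δt) = e^(0.4·√1) = 1.4918, d = 1/u = 0.6703
Per-period rate: rΔt = 0.02·1 = 0.02, so R = e^0.02 = 1.0202
Risk-neutral probability p = (e^0.02 − 0.6703)/(1.4918 − 0.6703) = 0.3499/0.8215 = 0.4259
Terminal stock prices: S_u = 44.75, S_d = 20.11
Terminal payoffs (K − S): max(-4.755, 0) = 0, max(19.89, 0) = 19.89
Node 0 (S = 30): V_0 = e^(−0.02)·[0.4259·0.0000 + 0.5741·19.8904] = 11.1929

$11.19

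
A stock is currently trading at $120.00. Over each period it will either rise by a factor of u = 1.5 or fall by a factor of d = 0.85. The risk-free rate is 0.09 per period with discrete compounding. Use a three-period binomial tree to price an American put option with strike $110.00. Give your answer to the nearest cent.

$7.80

Risk-neutral probability p = (1 + 0.09 − 0.85)/(1.5 − 0.85) = 0.2400/0.6500 = 0.3692
Terminal stock prices: S_uuu = 405, S_uud = 229.5, S_udd = 130, S_ddd = 73.69
Terminal payoffs (K − S): max(-295, 0) = 0, max(-119.5, 0) = 0, max(-20.05, 0) = 0, max(36.31, 0) = 36.31
Node uu (S = 270): continuation = 1/1.09·[0.3692·0.0000 + 0.6308·0.0000] = 0.0000; exercise value = 0.0000 ≤ continuation, so V_uu = 0.0000
Node ud (S = 153): continuation = 1/1.09·[0.3692·0.0000 + 0.6308·0.0000] = 0.0000; exercise value = 0.0000 ≤ continuation, so V_ud = 0.0000
Node dd (S = 86.7): continuation = 1/1.09·[0.3692·0.0000 + 0.6308·36.3050] = 21.0092; exercise value = 23.3000 > continuation, so V_dd = 23.3000 (exercise)
Node u (S = 180): continuation = 1/1.09·[0.3692·0.0000 + 0.6308·0.0000] = 0.0000; exercise value = 0.0000 ≤ continuation, so V_u = 0.0000
Node d (S = 102): continuation = 1/1.09·[0.3692·0.0000 + 0.6308·23.3000] = 13.4834; exercise value = 8.0000 ≤ continuation, so V_d = 13.4834
Node 0 (S = 120): continuation = 1/1.09·[0.3692·0.0000 + 0.6308·13.4834] = 7.8027; exercise value = 0.0000 ≤ continuation, so V_0 = 7.8027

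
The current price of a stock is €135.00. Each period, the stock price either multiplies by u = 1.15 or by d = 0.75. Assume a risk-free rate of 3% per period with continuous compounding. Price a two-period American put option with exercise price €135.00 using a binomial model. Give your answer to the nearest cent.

Risk-neutral probability p = (e^0.03 − 0.75)/(1.15 − 0.75) = 0.2805/0.4000 = 0.7011
Terminal stock prices: S_uu = 178.5, S_ud = 116.4, S_dd = 75.94
Terminal payoffs (K − S): max(-43.54, 0) = 0, max(18.56, 0) = 18.56, max(59.06, 0) = 59.06
Node u (S = 155.2): continuation = e^(−0.03)·[0.7011·0.0000 + 0.2989·18.5625] = 5.3837; exercise value = 0.0000 ≤ continuation, so V_u = 5.3837
Node d (S = 101.2): continuation = e^(−0.03)·[0.7011·18.5625 + 0.2989·59.0625] = 29.7601; exercise value = 33.7500 > continuation, so V_d = 33.7500 (exercise)
Node 0 (S = 135): continuation = e^(−0.03)·[0.7011·5.3837 + 0.2989·33.7500] = 13.4517; exercise value = 0.0000 ≤ continuation, so V_0 = 13.4517

€13.45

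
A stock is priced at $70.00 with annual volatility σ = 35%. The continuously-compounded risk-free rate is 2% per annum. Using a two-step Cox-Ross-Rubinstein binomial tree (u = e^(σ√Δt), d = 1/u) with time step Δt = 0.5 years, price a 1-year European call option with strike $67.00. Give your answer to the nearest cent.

CRR parameters: u = e^(σ√Δt) = e^(0.35·√0.5) = 1.2808, d = 1/u = 0.7808
Per-period rate: rΔt = 0.02·0.5 = 0.01, so R = e^0.01 = 1.0101
Risk-neutral probability p = (e^0.01 − 0.7808)/(1.2808 − 0.7808) = 0.2293/0.5000 = 0.4585
Terminal stock prices: S_uu = 114.8, S_ud = 70, S_dd = 42.67
Terminal payoffs (S − K): max(47.83, 0) = 47.83, max(3, 0) = 3, max(-24.33, 0) = 0
Node u (S = 89.66): V_u = e^(−0.01)·[0.4585·47.8320 + 0.5415·3.0000] = 23.3229
Node d (S = 54.65): V_d = e^(−0.01)·[0.4585·3.0000 + 0.5415·0.0000] = 1.3619
Node 0 (S = 70): V_0 = e^(−0.01)·[0.4585·23.3229 + 0.5415·1.3619] = 11.3182

$11.32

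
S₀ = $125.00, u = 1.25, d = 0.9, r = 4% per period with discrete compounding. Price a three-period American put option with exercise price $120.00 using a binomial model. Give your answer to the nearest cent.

Risk-neutral probability p = (1 + 0.04 − 0.9)/(1.25 − 0.9) = 0.1400/0.3500 = 0.4000
Terminal stock prices: S_uuu = 244.1, S_uud = 175.8, S_udd = 126.6, S_ddd = 91.13
Terminal payoffs (K − S): max(-124.1, 0) = 0, max(-55.78, 0) = 0, max(-6.563, 0) = 0, max(28.87, 0) = 28.87
Node uu (S = 195.3): continuation = 1/1.04·[0.4000·0.0000 + 0.6000·0.0000] = 0.0000; exercise value = 0.0000 ≤ continuation, so V_uu = 0.0000
Node ud (S = 140.6): continuation = 1/1.04·[0.4000·0.0000 + 0.6000·0.0000] = 0.0000; exercise value = 0.0000 ≤ continuation, so V_ud = 0.0000
Node dd (S = 101.2): continuation = 1/1.04·[0.4000·0.0000 + 0.6000·28.8750] = 16.6587; exercise value = 18.7500 > continuation, so V_dd = 18.7500 (exercise)
Node u (S = 156.2): continuation = 1/1.04·[0.4000·0.0000 + 0.6000·0.0000] = 0.0000; exercise value = 0.0000 ≤ continuation, so V_u = 0.0000
Node d (S = 112.5): continuation = 1/1.04·[0.4000·0.0000 + 0.6000·18.7500] = 10.8173; exercise value = 7.5000 ≤ continuation, so V_d = 10.8173
Node 0 (S = 125): continuation = 1/1.04·[0.4000·0.0000 + 0.6000·10.8173] = 6.2408; exercise value = 0.0000 ≤ continuation, so V_0 = 6.2408

$6.24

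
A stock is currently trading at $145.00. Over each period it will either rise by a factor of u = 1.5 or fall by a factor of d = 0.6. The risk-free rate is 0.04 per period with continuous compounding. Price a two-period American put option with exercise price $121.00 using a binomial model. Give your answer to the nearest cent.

Risk-neutral probability p = (e^0.04 − 0.6)/(1.5 − 0.6) = 0.4408/0.9000 = 0.4898
Terminal stock prices: S_uu = 326.2, S_ud = 130.5, S_dd = 52.2
Terminal payoffs (K − S): max(-205.2, 0) = 0, max(-9.5, 0) = 0, max(68.8, 0) = 68.8
Node u (S = 217.5): continuation = e^(−0.04)·[0.4898·0.0000 + 0.5102·0.0000] = 0.0000; exercise value = 0.0000 ≤ continuation, so V_u = 0.0000
Node d (S = 87): continuation = e^(−0.04)·[0.4898·0.0000 + 0.5102·68.8000] = 33.7261; exercise value = 34.0000 > continuation, so V_d = 34.0000 (exercise)
Node 0 (S = 145): continuation = e^(−0.04)·[0.4898·0.0000 + 0.5102·34.0000] = 16.6670; exercise value = 0.0000 ≤ continuation, so V_0 = 16.6670

$16.67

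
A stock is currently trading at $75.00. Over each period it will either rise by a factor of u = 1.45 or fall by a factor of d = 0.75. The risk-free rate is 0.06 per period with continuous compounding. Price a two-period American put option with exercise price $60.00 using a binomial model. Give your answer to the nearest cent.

$4.86

Risk-neutral probability p = (e^0.06 − 0.75)/(1.45 − 0.75) = 0.3118/0.7000 = 0.4455
Terminal stock prices: S_uu = 157.7, S_ud = 81.56, S_dd = 42.19
Terminal payoffs (K − S): max(-97.69, 0) = 0, max(-21.56, 0) = 0, max(17.81, 0) = 17.81
Node u (S = 108.8): continuation = e^(−0.06)·[0.4455·0.0000 + 0.5545·0.0000] = 0.0000; exercise value = 0.0000 ≤ continuation, so V_u = 0.0000
Node d (S = 56.25): continuation = e^(−0.06)·[0.4455·0.0000 + 0.5545·17.8125] = 9.3022; exercise value = 3.7500 ≤ continuation, so V_d = 9.3022
Node 0 (S = 75): continuation = e^(−0.06)·[0.4455·0.0000 + 0.5545·9.3022] = 4.8578; exercise value = 0.0000 ≤ continuation, so V_0 = 4.8578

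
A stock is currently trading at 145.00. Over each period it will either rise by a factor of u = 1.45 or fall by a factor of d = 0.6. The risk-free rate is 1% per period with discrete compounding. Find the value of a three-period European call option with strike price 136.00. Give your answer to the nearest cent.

49.79

Risk-neutral probability p = (1 + 0.01 − 0.6)/(1.45 − 0.6) = 0.4100/0.8500 = 0.4824
Terminal stock prices: S_uuu = 442.1, S_uud = 182.9, S_udd = 75.69, S_ddd = 31.32
Terminal payoffs (S − K): max(306.1, 0) = 306.1, max(46.92, 0) = 46.92, max(-60.31, 0) = 0, max(-104.7, 0) = 0
Node uu (S = 304.9): V_uu = 1/1.01·[0.4824·306.0506 + 0.5176·46.9175] = 170.2090
Node ud (S = 126.1): V_ud = 1/1.01·[0.4824·46.9175 + 0.5176·0.0000] = 22.4067
Node dd (S = 52.2): V_dd = 1/1.01·[0.4824·0.0000 + 0.5176·0.0000] = 0.0000
Node u (S = 210.2): V_u = 1/1.01·[0.4824·170.2090 + 0.5176·22.4067] = 92.7719
Node d (S = 87): V_d = 1/1.01·[0.4824·22.4067 + 0.5176·0.0000] = 10.7009
Node 0 (S = 145): V_0 = 1/1.01·[0.4824·92.7719 + 0.5176·10.7009] = 49.7902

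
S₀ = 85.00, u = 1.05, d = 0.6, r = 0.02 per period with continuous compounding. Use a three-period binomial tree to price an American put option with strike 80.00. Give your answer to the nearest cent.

Risk-neutral probability p = (e^0.02 − 0.6)/(1.05 − 0.6) = 0.4202/0.4500 = 0.9338
Terminal stock prices: S_uuu = 98.4, S_uud = 56.23, S_udd = 32.13, S_ddd = 18.36
Terminal payoffs (K − S): max(-18.4, 0) = 0, max(23.77, 0) = 23.77, max(47.87, 0) = 47.87, max(61.64, 0) = 61.64
Node uu (S = 93.71): continuation = e^(−0.02)·[0.9338·0.0000 + 0.0662·23.7725] = 1.5430; exercise value = 0.0000 ≤ continuation, so V_uu = 1.5430
Node ud (S = 53.55): continuation = e^(−0.02)·[0.9338·23.7725 + 0.0662·47.8700] = 24.8659; exercise value = 26.4500 > continuation, so V_ud = 26.4500 (exercise)
Node dd (S = 30.6): continuation = e^(−0.02)·[0.9338·47.8700 + 0.0662·61.6400] = 47.8159; exercise value = 49.4000 > continuation, so V_dd = 49.4000 (exercise)
Node u (S = 89.25): continuation = e^(−0.02)·[0.9338·1.5430 + 0.0662·26.4500] = 3.1291; exercise value = 0.0000 ≤ continuation, so V_u = 3.1291
Node d (S = 51): continuation = e^(−0.02)·[0.9338·26.4500 + 0.0662·49.4000] = 27.4159; exercise value = 29.0000 > continuation, so V_d = 29.0000 (exercise)
Node 0 (S = 85): continuation = e^(−0.02)·[0.9338·3.1291 + 0.0662·29.0000] = 4.7464; exercise value = 0.0000 ≤ continuation, so V_0 = 4.7464

4.75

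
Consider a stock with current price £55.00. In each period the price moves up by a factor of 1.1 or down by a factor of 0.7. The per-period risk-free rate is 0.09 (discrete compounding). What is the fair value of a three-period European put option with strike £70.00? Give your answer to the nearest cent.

Risk-neutral probability p = (1 + 0.09 − 0.7)/(1.1 − 0.7) = 0.3900/0.4000 = 0.9750
Terminal stock prices: S_uuu = 73.21, S_uud = 46.59, S_udd = 29.64, S_ddd = 18.86
Terminal payoffs (K − S): max(-3.205, 0) = 0, max(23.41, 0) = 23.41, max(40.36, 0) = 40.36, max(51.14, 0) = 51.14
Node uu (S = 66.55): V_uu = 1/1.09·[0.9750·0.0000 + 0.0250·23.4150] = 0.5370
Node ud (S = 42.35): V_ud = 1/1.09·[0.9750·23.4150 + 0.0250·40.3550] = 21.8702
Node dd (S = 26.95): V_dd = 1/1.09·[0.9750·40.3550 + 0.0250·51.1350] = 37.2702
Node u (S = 60.5): V_u = 1/1.09·[0.9750·0.5370 + 0.0250·21.8702] = 0.9820
Node d (S = 38.5): V_d = 1/1.09·[0.9750·21.8702 + 0.0250·37.2702] = 20.4176
Node 0 (S = 55): V_0 = 1/1.09·[0.9750·0.9820 + 0.0250·20.4176] = 1.3467

£1.35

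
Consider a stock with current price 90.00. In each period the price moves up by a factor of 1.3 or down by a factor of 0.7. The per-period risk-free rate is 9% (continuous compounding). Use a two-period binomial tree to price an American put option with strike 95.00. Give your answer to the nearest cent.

12.50

Risk-neutral probability p = (e^0.09 − 0.7)/(1.3 − 0.7) = 0.3942/0.6000 = 0.6570
Terminal stock prices: S_uu = 152.1, S_ud = 81.9, S_dd = 44.1
Terminal payoffs (K − S): max(-57.1, 0) = 0, max(13.1, 0) = 13.1, max(50.9, 0) = 50.9
Node u (S = 117): continuation = e^(−0.09)·[0.6570·0.0000 + 0.3430·13.1000] = 4.1071; exercise value = 0.0000 ≤ continuation, so V_u = 4.1071
Node d (S = 63): continuation = e^(−0.09)·[0.6570·13.1000 + 0.3430·50.9000] = 23.8235; exercise value = 32.0000 > continuation, so V_d = 32.0000 (exercise)
Node 0 (S = 90): continuation = e^(−0.09)·[0.6570·4.1071 + 0.3430·32.0000] = 12.4985; exercise value = 5.0000 ≤ continuation, so V_0 = 12.4985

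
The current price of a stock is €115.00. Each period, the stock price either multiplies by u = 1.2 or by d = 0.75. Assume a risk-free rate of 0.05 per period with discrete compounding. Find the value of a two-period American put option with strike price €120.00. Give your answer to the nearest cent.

€14.04

Risk-neutral probability p = (1 + 0.05 − 0.75)/(1.2 − 0.75) = 0.3000/0.4500 = 0.6667
Terminal stock prices: S_uu = 165.6, S_ud = 103.5, S_dd = 64.69
Terminal payoffs (K − S): max(-45.6, 0) = 0, max(16.5, 0) = 16.5, max(55.31, 0) = 55.31
Node u (S = 138): continuation = 1/1.05·[0.6667·0.0000 + 0.3333·16.5000] = 5.2381; exercise value = 0.0000 ≤ continuation, so V_u = 5.2381
Node d (S = 86.25): continuation = 1/1.05·[0.6667·16.5000 + 0.3333·55.3125] = 28.0357; exercise value = 33.7500 > continuation, so V_d = 33.7500 (exercise)
Node 0 (S = 115): continuation = 1/1.05·[0.6667·5.2381 + 0.3333·33.7500] = 14.0401; exercise value = 5.0000 ≤ continuation, so V_0 = 14.0401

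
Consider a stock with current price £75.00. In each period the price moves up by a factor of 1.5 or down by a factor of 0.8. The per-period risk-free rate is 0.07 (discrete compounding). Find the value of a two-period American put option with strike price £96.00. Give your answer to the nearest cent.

Risk-neutral probability p = (1 + 0.07 − 0.8)/(1.5 − 0.8) = 0.2700/0.7000 = 0.3857
Terminal stock prices: S_uu = 168.8, S_ud = 90, S_dd = 48
Terminal payoffs (K − S): max(-72.75, 0) = 0, max(6, 0) = 6, max(48, 0) = 48
Node u (S = 112.5): continuation = 1/1.07·[0.3857·0.0000 + 0.6143·6.0000] = 3.4446; exercise value = 0.0000 ≤ continuation, so V_u = 3.4446
Node d (S = 60): continuation = 1/1.07·[0.3857·6.0000 + 0.6143·48.0000] = 29.7196; exercise value = 36.0000 > continuation, so V_d = 36.0000 (exercise)
Node 0 (S = 75): continuation = 1/1.07·[0.3857·3.4446 + 0.6143·36.0000] = 21.9093; exercise value = 21.0000 ≤ continuation, so V_0 = 21.9093

£21.91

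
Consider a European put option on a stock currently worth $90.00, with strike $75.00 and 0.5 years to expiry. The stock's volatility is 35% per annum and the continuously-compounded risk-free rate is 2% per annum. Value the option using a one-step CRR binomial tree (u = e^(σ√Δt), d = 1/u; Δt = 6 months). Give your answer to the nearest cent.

$2.54

CRR parameters: u = e^(σ√Δt) = e^(0.35·√0.5) = 1.2808, d = 1/u = 0.7808
Per-period rate: rΔt = 0.02·0.5 = 0.01, so R = e^0.01 = 1.0101
Risk-neutral probability p = (e^0.01 − 0.7808)/(1.2808 − 0.7808) = 0.2293/0.5000 = 0.4585
Terminal stock prices: S_u = 115.3, S_d = 70.27
Terminal payoffs (K − S): max(-40.27, 0) = 0, max(4.732, 0) = 4.732
Node 0 (S = 90): V_0 = e^(−0.01)·[0.4585·0.0000 + 0.5415·4.7316] = 2.5365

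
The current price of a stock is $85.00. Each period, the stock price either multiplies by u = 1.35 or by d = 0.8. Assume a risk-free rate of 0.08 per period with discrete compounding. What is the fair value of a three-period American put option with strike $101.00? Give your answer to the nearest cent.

Risk-neutral probability p = (1 + 0.08 − 0.8)/(1.35 − 0.8) = 0.2800/0.5500 = 0.5091
Terminal stock prices: S_uuu = 209.1, S_uud = 123.9, S_udd = 73.44, S_ddd = 43.52
Terminal payoffs (K − S): max(-108.1, 0) = 0, max(-22.93, 0) = 0, max(27.56, 0) = 27.56, max(57.48, 0) = 57.48
Node uu (S = 154.9): continuation = 1/1.08·[0.5091·0.0000 + 0.4909·0.0000] = 0.0000; exercise value = 0.0000 ≤ continuation, so V_uu = 0.0000
Node ud (S = 91.8): continuation = 1/1.08·[0.5091·0.0000 + 0.4909·27.5600] = 12.5273; exercise value = 9.2000 ≤ continuation, so V_ud = 12.5273
Node dd (S = 54.4): continuation = 1/1.08·[0.5091·27.5600 + 0.4909·57.4800] = 39.1185; exercise value = 46.6000 > continuation, so V_dd = 46.6000 (exercise)
Node u (S = 114.8): continuation = 1/1.08·[0.5091·0.0000 + 0.4909·12.5273] = 5.6942; exercise value = 0.0000 ≤ continuation, so V_u = 5.6942
Node d (S = 68): continuation = 1/1.08·[0.5091·12.5273 + 0.4909·46.6000] = 27.0869; exercise value = 33.0000 > continuation, so V_d = 33.0000 (exercise)
Node 0 (S = 85): continuation = 1/1.08·[0.5091·5.6942 + 0.4909·33.0000] = 17.6841; exercise value = 16.0000 ≤ continuation, so V_0 = 17.6841

$17.68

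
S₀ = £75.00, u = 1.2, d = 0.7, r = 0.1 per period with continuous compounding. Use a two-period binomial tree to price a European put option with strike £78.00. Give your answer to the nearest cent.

Risk-neutral probability p = (e^0.1 − 0.7)/(1.2 − 0.7) = 0.4052/0.5000 = 0.8103
Terminal stock prices: S_uu = 108, S_ud = 63, S_dd = 36.75
Terminal payoffs (K − S): max(-30, 0) = 0, max(15, 0) = 15, max(41.25, 0) = 41.25
Node u (S = 90): V_u = e^(−0.1)·[0.8103·0.0000 + 0.1897·15.0000] = 2.5741
Node d (S = 52.5): V_d = e^(−0.1)·[0.8103·15.0000 + 0.1897·41.2500] = 18.0773
Node 0 (S = 75): V_0 = e^(−0.1)·[0.8103·2.5741 + 0.1897·18.0773] = 4.9897

£4.99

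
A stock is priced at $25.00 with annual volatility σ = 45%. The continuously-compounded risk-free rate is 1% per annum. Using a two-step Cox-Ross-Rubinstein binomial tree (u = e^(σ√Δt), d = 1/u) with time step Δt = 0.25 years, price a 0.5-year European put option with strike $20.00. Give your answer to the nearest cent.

CRR parameters: u = e^(σ√Δt) = e^(0.45·√0.25) = 1.2523, d = 1/u = 0.7985
Per-period rate: rΔt = 0.01·0.25 = 0.0025, so R = e^0.0025 = 1.0025
Risk-neutral probability p = (e^0.0025 − 0.7985)/(1.2523 − 0.7985) = 0.2040/0.4538 = 0.4495
Terminal stock prices: S_uu = 39.21, S_ud = 25, S_dd = 15.94
Terminal payoffs (K − S): max(-19.21, 0) = 0, max(-5, 0) = 0, max(4.059, 0) = 4.059
Node u (S = 31.31): V_u = e^(−0.0025)·[0.4495·0.0000 + 0.5505·0.0000] = 0.0000
Node d (S = 19.96): V_d = e^(−0.0025)·[0.4495·0.0000 + 0.5505·4.0593] = 2.2291
Node 0 (S = 25): V_0 = e^(−0.0025)·[0.4495·0.0000 + 0.5505·2.2291] = 1.2240

$1.22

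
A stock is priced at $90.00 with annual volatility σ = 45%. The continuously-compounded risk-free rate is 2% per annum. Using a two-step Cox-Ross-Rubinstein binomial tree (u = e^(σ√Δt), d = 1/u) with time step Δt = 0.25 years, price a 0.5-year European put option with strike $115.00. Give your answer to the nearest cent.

CRR parameters: u = e^(σ√Δt) = e^(0.45·√0.25) = 1.2523, d = 1/u = 0.7985
Per-period rate: rΔt = 0.02·0.25 = 0.005, so R = e^0.005 = 1.0050
Risk-neutral probability p = (e^0.005 − 0.7985)/(1.2523 − 0.7985) = 0.2065/0.4538 = 0.4550
Terminal stock prices: S_uu = 141.1, S_ud = 90, S_dd = 57.39
Terminal payoffs (K − S): max(-26.15, 0) = 0, max(25, 0) = 25, max(57.61, 0) = 57.61
Node u (S = 112.7): V_u = e^(−0.005)·[0.4550·0.0000 + 0.5450·25.0000] = 13.5563
Node d (S = 71.87): V_d = e^(−0.005)·[0.4550·25.0000 + 0.5450·57.6135] = 42.5600
Node 0 (S = 90): V_0 = e^(−0.005)·[0.4550·13.5563 + 0.5450·42.5600] = 29.2159

$29.22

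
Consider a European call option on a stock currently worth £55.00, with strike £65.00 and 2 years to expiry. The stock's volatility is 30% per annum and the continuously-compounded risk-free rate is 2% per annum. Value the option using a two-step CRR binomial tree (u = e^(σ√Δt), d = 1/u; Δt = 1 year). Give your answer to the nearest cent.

CRR parameters: u = e^(σ√Δt) = e^(0.3·√1) = 1.3499, d = 1/u = 0.7408
Per-period rate: rΔt = 0.02·1 = 0.02, so R = e^0.02 = 1.0202
Risk-neutral probability p = (e^0.02 − 0.7408)/(1.3499 − 0.7408) = 0.2794/0.6090 = 0.4587
Terminal stock prices: S_uu = 100.2, S_ud = 55, S_dd = 30.18
Terminal payoffs (S − K): max(35.22, 0) = 35.22, max(-10, 0) = 0, max(-34.82, 0) = 0
Node u (S = 74.24): V_u = e^(−0.02)·[0.4587·35.2165 + 0.5413·0.0000] = 15.8349
Node d (S = 40.75): V_d = e^(−0.02)·[0.4587·0.0000 + 0.5413·0.0000] = 0.0000
Node 0 (S = 55): V_0 = e^(−0.02)·[0.4587·15.8349 + 0.5413·0.0000] = 7.1200

£7.12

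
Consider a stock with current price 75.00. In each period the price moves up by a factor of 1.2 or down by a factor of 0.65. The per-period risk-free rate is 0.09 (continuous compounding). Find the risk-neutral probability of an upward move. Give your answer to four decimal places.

Risk-neutral probability p = (e^0.09 − 0.65)/(1.2 − 0.65) = 0.4442/0.5500 = 0.8076

p = 0.8076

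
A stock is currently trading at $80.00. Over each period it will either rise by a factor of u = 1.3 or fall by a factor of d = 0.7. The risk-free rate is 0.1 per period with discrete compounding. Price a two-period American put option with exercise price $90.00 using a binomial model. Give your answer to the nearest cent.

$13.46

Risk-neutral probability p = (1 + 0.1 − 0.7)/(1.3 − 0.7) = 0.4000/0.6000 = 0.6667
Terminal stock prices: S_uu = 135.2, S_ud = 72.8, S_dd = 39.2
Terminal payoffs (K − S): max(-45.2, 0) = 0, max(17.2, 0) = 17.2, max(50.8, 0) = 50.8
Node u (S = 104): continuation = 1/1.1·[0.6667·0.0000 + 0.3333·17.2000] = 5.2121; exercise value = 0.0000 ≤ continuation, so V_u = 5.2121
Node d (S = 56): continuation = 1/1.1·[0.6667·17.2000 + 0.3333·50.8000] = 25.8182; exercise value = 34.0000 > continuation, so V_d = 34.0000 (exercise)
Node 0 (S = 80): continuation = 1/1.1·[0.6667·5.2121 + 0.3333·34.0000] = 13.4619; exercise value = 10.0000 ≤ continuation, so V_0 = 13.4619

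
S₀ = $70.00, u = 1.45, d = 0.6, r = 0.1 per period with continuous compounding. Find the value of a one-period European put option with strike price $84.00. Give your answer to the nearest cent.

Risk-neutral probability p = (e^0.1 − 0.6)/(1.45 − 0.6) = 0.5052/0.8500 = 0.5943
Terminal stock prices: S_u = 101.5, S_d = 42
Terminal payoffs (K − S): max(-17.5, 0) = 0, max(42, 0) = 42
Node 0 (S = 70): V_0 = e^(−0.1)·[0.5943·0.0000 + 0.4057·42.0000] = 15.4172

$15.42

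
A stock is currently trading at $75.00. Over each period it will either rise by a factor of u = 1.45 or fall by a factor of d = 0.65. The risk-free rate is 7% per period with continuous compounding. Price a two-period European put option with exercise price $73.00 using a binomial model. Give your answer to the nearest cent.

Risk-neutral probability p = (e^0.07 − 0.65)/(1.45 − 0.65) = 0.4225/0.8000 = 0.5281
Terminal stock prices: S_uu = 157.7, S_ud = 70.69, S_dd = 31.69
Terminal payoffs (K − S): max(-84.69, 0) = 0, max(2.312, 0) = 2.312, max(41.31, 0) = 41.31
Node u (S = 108.8): V_u = e^(−0.07)·[0.5281·0.0000 + 0.4719·2.3125] = 1.0174
Node d (S = 48.75): V_d = e^(−0.07)·[0.5281·2.3125 + 0.4719·41.3125] = 19.3147
Node 0 (S = 75): V_0 = e^(−0.07)·[0.5281·1.0174 + 0.4719·19.3147] = 8.9988

$9.00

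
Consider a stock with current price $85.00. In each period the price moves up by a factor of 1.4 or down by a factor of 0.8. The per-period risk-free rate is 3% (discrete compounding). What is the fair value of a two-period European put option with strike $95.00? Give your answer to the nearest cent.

Risk-neutral probability p = (1 + 0.03 − 0.8)/(1.4 − 0.8) = 0.2300/0.6000 = 0.3833
Terminal stock prices: S_uu = 166.6, S_ud = 95.2, S_dd = 54.4
Terminal payoffs (K − S): max(-71.6, 0) = 0, max(-0.2, 0) = 0, max(40.6, 0) = 40.6
Node u (S = 119): V_u = 1/1.03·[0.3833·0.0000 + 0.6167·0.0000] = 0.0000
Node d (S = 68): V_d = 1/1.03·[0.3833·0.0000 + 0.6167·40.6000] = 24.3074
Node 0 (S = 85): V_0 = 1/1.03·[0.3833·0.0000 + 0.6167·24.3074] = 14.5530

$14.55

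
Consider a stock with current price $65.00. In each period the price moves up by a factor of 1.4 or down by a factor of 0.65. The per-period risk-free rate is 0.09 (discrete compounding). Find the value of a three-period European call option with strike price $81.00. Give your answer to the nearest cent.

Risk-neutral probability p = (1 + 0.09 − 0.65)/(1.4 − 0.65) = 0.4400/0.7500 = 0.5867
Terminal stock prices: S_uuu = 178.4, S_uud = 82.81, S_udd = 38.45, S_ddd = 17.85
Terminal payoffs (S − K): max(97.36, 0) = 97.36, max(1.81, 0) = 1.81, max(-42.55, 0) = 0, max(-63.15, 0) = 0
Node uu (S = 127.4): V_uu = 1/1.09·[0.5867·97.3600 + 0.4133·1.8100] = 53.0881
Node ud (S = 59.15): V_ud = 1/1.09·[0.5867·1.8100 + 0.4133·0.0000] = 0.9742
Node dd (S = 27.46): V_dd = 1/1.09·[0.5867·0.0000 + 0.4133·0.0000] = 0.0000
Node u (S = 91): V_u = 1/1.09·[0.5867·53.0881 + 0.4133·0.9742] = 28.9428
Node d (S = 42.25): V_d = 1/1.09·[0.5867·0.9742 + 0.4133·0.0000] = 0.5243
Node 0 (S = 65): V_0 = 1/1.09·[0.5867·28.9428 + 0.4133·0.5243] = 15.7766

$15.78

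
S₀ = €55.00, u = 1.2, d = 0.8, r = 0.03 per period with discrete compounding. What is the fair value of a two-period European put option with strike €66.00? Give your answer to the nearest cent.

Risk-neutral probability p = (1 + 0.03 − 0.8)/(1.2 − 0.8) = 0.2300/0.4000 = 0.5750
Terminal stock prices: S_uu = 79.2, S_ud = 52.8, S_dd = 35.2
Terminal payoffs (K − S): max(-13.2, 0) = 0, max(13.2, 0) = 13.2, max(30.8, 0) = 30.8
Node u (S = 66): V_u = 1/1.03·[0.5750·0.0000 + 0.4250·13.2000] = 5.4466
Node d (S = 44): V_d = 1/1.03·[0.5750·13.2000 + 0.4250·30.8000] = 20.0777
Node 0 (S = 55): V_0 = 1/1.03·[0.5750·5.4466 + 0.4250·20.0777] = 11.3251

€11.33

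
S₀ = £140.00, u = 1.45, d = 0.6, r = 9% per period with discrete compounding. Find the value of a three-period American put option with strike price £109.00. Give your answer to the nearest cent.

£14.58

Risk-neutral probability p = (1 + 0.09 − 0.6)/(1.45 − 0.6) = 0.4900/0.8500 = 0.5765
Terminal stock prices: S_uuu = 426.8, S_uud = 176.6, S_udd = 73.08, S_ddd = 30.24
Terminal payoffs (K − S): max(-317.8, 0) = 0, max(-67.61, 0) = 0, max(35.92, 0) = 35.92, max(78.76, 0) = 78.76
Node uu (S = 294.4): continuation = 1/1.09·[0.5765·0.0000 + 0.4235·0.0000] = 0.0000; exercise value = 0.0000 ≤ continuation, so V_uu = 0.0000
Node ud (S = 121.8): continuation = 1/1.09·[0.5765·0.0000 + 0.4235·35.9200] = 13.9570; exercise value = 0.0000 ≤ continuation, so V_ud = 13.9570
Node dd (S = 50.4): continuation = 1/1.09·[0.5765·35.9200 + 0.4235·78.7600] = 49.6000; exercise value = 58.6000 > continuation, so V_dd = 58.6000 (exercise)
Node u (S = 203): continuation = 1/1.09·[0.5765·0.0000 + 0.4235·13.9570] = 5.4231; exercise value = 0.0000 ≤ continuation, so V_u = 5.4231
Node d (S = 84): continuation = 1/1.09·[0.5765·13.9570 + 0.4235·58.6000] = 30.1511; exercise value = 25.0000 ≤ continuation, so V_d = 30.1511
Node 0 (S = 140): continuation = 1/1.09·[0.5765·5.4231 + 0.4235·30.1511] = 14.5836; exercise value = 0.0000 ≤ continuation, so V_0 = 14.5836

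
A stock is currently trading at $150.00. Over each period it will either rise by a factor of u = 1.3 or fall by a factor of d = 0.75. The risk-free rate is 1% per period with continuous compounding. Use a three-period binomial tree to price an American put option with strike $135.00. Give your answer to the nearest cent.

Risk-neutral probability p = (e^0.01 − 0.75)/(1.3 − 0.75) = 0.2601/0.5500 = 0.4728
Terminal stock prices: S_uuu = 329.6, S_uud = 190.1, S_udd = 109.7, S_ddd = 63.28
Terminal payoffs (K − S): max(-194.6, 0) = 0, max(-55.13, 0) = 0, max(25.31, 0) = 25.31, max(71.72, 0) = 71.72
Node uu (S = 253.5): continuation = e^(−0.01)·[0.4728·0.0000 + 0.5272·0.0000] = 0.0000; exercise value = 0.0000 ≤ continuation, so V_uu = 0.0000
Node ud (S = 146.2): continuation = e^(−0.01)·[0.4728·0.0000 + 0.5272·25.3125] = 13.2115; exercise value = 0.0000 ≤ continuation, so V_ud = 13.2115
Node dd (S = 84.38): continuation = e^(−0.01)·[0.4728·25.3125 + 0.5272·71.7188] = 49.2817; exercise value = 50.6250 > continuation, so V_dd = 50.6250 (exercise)
Node u (S = 195): continuation = e^(−0.01)·[0.4728·0.0000 + 0.5272·13.2115] = 6.8956; exercise value = 0.0000 ≤ continuation, so V_u = 6.8956
Node d (S = 112.5): continuation = e^(−0.01)·[0.4728·13.2115 + 0.5272·50.6250] = 32.6075; exercise value = 22.5000 ≤ continuation, so V_d = 32.6075
Node 0 (S = 150): continuation = e^(−0.01)·[0.4728·6.8956 + 0.5272·32.6075] = 20.2469; exercise value = 0.0000 ≤ continuation, so V_0 = 20.2469

$20.25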